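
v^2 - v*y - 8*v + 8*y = (v - 8)*(v - y)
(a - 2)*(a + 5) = a^2 + 3*a - 10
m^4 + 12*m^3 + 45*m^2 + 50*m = m*(m + 2)*(m + 5)^2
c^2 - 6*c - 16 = (c - 8)*(c + 2)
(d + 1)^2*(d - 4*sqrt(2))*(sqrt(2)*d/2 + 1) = sqrt(2)*d^4/2 - 3*d^3 + sqrt(2)*d^3 - 6*d^2 - 7*sqrt(2)*d^2/2 - 8*sqrt(2)*d - 3*d - 4*sqrt(2)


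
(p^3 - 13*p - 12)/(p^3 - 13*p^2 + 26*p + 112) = (p^3 - 13*p - 12)/(p^3 - 13*p^2 + 26*p + 112)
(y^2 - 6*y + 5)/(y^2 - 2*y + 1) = (y - 5)/(y - 1)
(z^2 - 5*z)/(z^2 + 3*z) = (z - 5)/(z + 3)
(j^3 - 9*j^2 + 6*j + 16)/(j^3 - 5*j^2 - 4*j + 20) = (j^2 - 7*j - 8)/(j^2 - 3*j - 10)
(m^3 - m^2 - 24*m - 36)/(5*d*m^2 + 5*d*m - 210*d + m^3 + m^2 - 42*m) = (m^2 + 5*m + 6)/(5*d*m + 35*d + m^2 + 7*m)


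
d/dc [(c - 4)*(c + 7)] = 2*c + 3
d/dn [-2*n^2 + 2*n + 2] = 2 - 4*n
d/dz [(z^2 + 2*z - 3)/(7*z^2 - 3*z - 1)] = (-17*z^2 + 40*z - 11)/(49*z^4 - 42*z^3 - 5*z^2 + 6*z + 1)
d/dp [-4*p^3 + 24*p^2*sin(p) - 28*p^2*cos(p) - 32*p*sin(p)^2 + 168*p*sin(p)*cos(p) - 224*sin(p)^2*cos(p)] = 28*p^2*sin(p) + 24*p^2*cos(p) - 12*p^2 + 48*p*sin(p) - 32*p*sin(2*p) - 56*p*cos(p) + 168*p*cos(2*p) + 56*sin(p) + 84*sin(2*p) - 168*sin(3*p) + 16*cos(2*p) - 16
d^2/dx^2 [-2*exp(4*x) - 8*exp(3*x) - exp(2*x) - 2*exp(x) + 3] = (-32*exp(3*x) - 72*exp(2*x) - 4*exp(x) - 2)*exp(x)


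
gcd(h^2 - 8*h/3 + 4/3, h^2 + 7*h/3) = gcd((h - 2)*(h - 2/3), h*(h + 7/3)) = 1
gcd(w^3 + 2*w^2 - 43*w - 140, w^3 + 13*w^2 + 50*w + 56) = w + 4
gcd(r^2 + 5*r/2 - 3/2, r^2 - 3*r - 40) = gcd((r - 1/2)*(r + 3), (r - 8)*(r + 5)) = 1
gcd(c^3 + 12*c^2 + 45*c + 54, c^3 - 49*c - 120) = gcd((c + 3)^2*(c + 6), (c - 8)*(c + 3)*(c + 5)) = c + 3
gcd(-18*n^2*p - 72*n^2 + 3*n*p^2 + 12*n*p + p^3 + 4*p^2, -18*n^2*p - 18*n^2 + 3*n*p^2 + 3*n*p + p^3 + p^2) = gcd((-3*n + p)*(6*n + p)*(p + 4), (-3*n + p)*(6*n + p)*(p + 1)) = -18*n^2 + 3*n*p + p^2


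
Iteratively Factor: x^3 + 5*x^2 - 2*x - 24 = (x + 3)*(x^2 + 2*x - 8) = (x - 2)*(x + 3)*(x + 4)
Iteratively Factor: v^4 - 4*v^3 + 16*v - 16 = (v - 2)*(v^3 - 2*v^2 - 4*v + 8) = (v - 2)^2*(v^2 - 4) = (v - 2)^2*(v + 2)*(v - 2)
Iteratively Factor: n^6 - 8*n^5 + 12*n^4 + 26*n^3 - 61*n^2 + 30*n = (n)*(n^5 - 8*n^4 + 12*n^3 + 26*n^2 - 61*n + 30) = n*(n - 3)*(n^4 - 5*n^3 - 3*n^2 + 17*n - 10) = n*(n - 3)*(n - 1)*(n^3 - 4*n^2 - 7*n + 10) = n*(n - 5)*(n - 3)*(n - 1)*(n^2 + n - 2) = n*(n - 5)*(n - 3)*(n - 1)^2*(n + 2)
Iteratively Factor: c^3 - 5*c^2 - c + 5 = (c + 1)*(c^2 - 6*c + 5) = (c - 1)*(c + 1)*(c - 5)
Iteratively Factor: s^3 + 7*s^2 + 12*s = (s + 4)*(s^2 + 3*s) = s*(s + 4)*(s + 3)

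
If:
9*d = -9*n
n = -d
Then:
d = -n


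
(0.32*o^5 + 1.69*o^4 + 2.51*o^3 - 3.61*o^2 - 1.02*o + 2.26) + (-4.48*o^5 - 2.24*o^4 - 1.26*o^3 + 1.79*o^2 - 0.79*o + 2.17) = -4.16*o^5 - 0.55*o^4 + 1.25*o^3 - 1.82*o^2 - 1.81*o + 4.43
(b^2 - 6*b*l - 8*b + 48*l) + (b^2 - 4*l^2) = 2*b^2 - 6*b*l - 8*b - 4*l^2 + 48*l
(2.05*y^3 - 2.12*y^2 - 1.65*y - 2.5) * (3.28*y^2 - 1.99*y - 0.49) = 6.724*y^5 - 11.0331*y^4 - 2.1977*y^3 - 3.8777*y^2 + 5.7835*y + 1.225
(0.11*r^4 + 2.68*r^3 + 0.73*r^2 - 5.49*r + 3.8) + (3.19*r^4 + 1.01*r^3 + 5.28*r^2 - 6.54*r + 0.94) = 3.3*r^4 + 3.69*r^3 + 6.01*r^2 - 12.03*r + 4.74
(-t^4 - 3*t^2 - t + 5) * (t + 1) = -t^5 - t^4 - 3*t^3 - 4*t^2 + 4*t + 5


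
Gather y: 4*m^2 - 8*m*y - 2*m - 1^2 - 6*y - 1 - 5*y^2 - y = 4*m^2 - 2*m - 5*y^2 + y*(-8*m - 7) - 2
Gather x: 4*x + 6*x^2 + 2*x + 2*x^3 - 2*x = 2*x^3 + 6*x^2 + 4*x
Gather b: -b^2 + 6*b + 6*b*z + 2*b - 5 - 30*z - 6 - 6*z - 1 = -b^2 + b*(6*z + 8) - 36*z - 12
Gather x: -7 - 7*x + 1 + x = -6*x - 6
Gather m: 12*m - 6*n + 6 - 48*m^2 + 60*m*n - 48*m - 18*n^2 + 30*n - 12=-48*m^2 + m*(60*n - 36) - 18*n^2 + 24*n - 6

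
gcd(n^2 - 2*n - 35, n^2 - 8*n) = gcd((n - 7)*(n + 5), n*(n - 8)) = 1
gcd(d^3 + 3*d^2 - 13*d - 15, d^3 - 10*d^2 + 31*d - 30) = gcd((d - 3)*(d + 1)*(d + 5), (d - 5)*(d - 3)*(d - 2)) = d - 3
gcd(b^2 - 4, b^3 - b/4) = 1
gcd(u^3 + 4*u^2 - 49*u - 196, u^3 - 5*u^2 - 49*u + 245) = u^2 - 49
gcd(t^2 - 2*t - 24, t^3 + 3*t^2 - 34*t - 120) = t^2 - 2*t - 24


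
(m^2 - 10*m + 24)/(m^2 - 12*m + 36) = (m - 4)/(m - 6)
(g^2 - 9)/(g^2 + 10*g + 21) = (g - 3)/(g + 7)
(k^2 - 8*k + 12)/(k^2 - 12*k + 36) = (k - 2)/(k - 6)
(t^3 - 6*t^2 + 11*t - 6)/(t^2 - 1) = (t^2 - 5*t + 6)/(t + 1)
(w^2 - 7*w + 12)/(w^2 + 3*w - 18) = (w - 4)/(w + 6)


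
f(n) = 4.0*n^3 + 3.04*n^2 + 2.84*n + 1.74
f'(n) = 12.0*n^2 + 6.08*n + 2.84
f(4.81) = 530.87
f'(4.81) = 309.72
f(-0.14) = 1.39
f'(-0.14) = 2.22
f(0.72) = 6.85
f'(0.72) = 13.44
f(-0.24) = 1.18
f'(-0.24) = 2.07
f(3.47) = 215.33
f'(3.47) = 168.43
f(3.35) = 195.75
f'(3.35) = 157.88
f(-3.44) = -134.89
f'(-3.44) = 123.93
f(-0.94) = -1.57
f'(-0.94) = 7.73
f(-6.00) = -769.86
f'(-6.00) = 398.36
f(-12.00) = -6506.58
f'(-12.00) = 1657.88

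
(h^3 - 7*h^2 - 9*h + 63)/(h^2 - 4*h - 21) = h - 3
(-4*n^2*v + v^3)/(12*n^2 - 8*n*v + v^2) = v*(2*n + v)/(-6*n + v)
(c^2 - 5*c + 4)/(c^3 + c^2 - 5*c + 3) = (c - 4)/(c^2 + 2*c - 3)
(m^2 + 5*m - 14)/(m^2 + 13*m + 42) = (m - 2)/(m + 6)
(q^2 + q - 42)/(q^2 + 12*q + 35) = (q - 6)/(q + 5)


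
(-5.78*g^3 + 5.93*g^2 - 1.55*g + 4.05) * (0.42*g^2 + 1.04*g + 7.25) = -2.4276*g^5 - 3.5206*g^4 - 36.3888*g^3 + 43.0815*g^2 - 7.0255*g + 29.3625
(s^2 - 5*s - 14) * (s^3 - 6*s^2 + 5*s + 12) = s^5 - 11*s^4 + 21*s^3 + 71*s^2 - 130*s - 168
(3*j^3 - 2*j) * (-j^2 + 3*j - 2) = -3*j^5 + 9*j^4 - 4*j^3 - 6*j^2 + 4*j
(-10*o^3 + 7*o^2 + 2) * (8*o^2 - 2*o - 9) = -80*o^5 + 76*o^4 + 76*o^3 - 47*o^2 - 4*o - 18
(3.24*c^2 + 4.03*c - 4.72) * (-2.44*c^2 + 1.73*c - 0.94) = -7.9056*c^4 - 4.228*c^3 + 15.4431*c^2 - 11.9538*c + 4.4368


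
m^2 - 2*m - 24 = (m - 6)*(m + 4)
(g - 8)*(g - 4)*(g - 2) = g^3 - 14*g^2 + 56*g - 64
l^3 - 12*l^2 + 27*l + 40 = (l - 8)*(l - 5)*(l + 1)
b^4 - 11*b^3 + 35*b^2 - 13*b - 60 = (b - 5)*(b - 4)*(b - 3)*(b + 1)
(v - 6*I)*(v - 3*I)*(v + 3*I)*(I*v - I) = I*v^4 + 6*v^3 - I*v^3 - 6*v^2 + 9*I*v^2 + 54*v - 9*I*v - 54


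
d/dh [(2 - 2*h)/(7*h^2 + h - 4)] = 2*(-7*h^2 - h + (h - 1)*(14*h + 1) + 4)/(7*h^2 + h - 4)^2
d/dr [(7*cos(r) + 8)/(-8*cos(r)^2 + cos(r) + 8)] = (56*sin(r)^2 - 128*cos(r) - 104)*sin(r)/(8*sin(r)^2 + cos(r))^2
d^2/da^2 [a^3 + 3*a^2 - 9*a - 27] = 6*a + 6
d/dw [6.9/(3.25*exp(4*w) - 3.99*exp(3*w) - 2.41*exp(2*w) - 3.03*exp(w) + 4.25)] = (-89.7*exp(3*w) + 82.593*exp(2*w) + 33.258*exp(w) + 20.907)*exp(w)/(-3.25*exp(4*w) + 3.99*exp(3*w) + 2.41*exp(2*w) + 3.03*exp(w) - 4.25)^2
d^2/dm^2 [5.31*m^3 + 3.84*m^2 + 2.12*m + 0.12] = 31.86*m + 7.68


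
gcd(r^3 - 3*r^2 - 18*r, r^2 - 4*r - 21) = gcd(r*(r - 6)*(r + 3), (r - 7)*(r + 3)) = r + 3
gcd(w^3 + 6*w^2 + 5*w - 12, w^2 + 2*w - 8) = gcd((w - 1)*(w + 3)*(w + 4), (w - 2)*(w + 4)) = w + 4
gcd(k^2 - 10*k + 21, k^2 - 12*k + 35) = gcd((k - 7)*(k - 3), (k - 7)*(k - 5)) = k - 7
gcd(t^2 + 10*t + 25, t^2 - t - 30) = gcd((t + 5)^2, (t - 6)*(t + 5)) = t + 5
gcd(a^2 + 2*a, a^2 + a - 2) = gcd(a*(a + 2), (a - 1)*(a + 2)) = a + 2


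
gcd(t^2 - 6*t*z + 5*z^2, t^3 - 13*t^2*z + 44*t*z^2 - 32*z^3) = -t + z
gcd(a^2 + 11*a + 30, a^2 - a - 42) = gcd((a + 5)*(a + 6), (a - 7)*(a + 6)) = a + 6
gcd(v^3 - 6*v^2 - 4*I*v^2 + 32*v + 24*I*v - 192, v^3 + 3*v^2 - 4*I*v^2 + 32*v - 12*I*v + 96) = v^2 - 4*I*v + 32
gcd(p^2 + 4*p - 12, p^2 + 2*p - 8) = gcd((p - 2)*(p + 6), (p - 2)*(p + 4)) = p - 2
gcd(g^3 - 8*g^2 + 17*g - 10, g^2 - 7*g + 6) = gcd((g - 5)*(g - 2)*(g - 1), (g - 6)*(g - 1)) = g - 1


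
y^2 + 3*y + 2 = (y + 1)*(y + 2)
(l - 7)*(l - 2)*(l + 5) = l^3 - 4*l^2 - 31*l + 70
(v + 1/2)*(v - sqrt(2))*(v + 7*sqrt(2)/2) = v^3 + v^2/2 + 5*sqrt(2)*v^2/2 - 7*v + 5*sqrt(2)*v/4 - 7/2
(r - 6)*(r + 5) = r^2 - r - 30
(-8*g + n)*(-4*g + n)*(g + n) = 32*g^3 + 20*g^2*n - 11*g*n^2 + n^3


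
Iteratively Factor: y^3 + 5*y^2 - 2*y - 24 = (y + 4)*(y^2 + y - 6) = (y - 2)*(y + 4)*(y + 3)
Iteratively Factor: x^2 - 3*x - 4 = (x + 1)*(x - 4)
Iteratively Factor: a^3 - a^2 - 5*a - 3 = (a + 1)*(a^2 - 2*a - 3) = (a - 3)*(a + 1)*(a + 1)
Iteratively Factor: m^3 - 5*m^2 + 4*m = (m - 4)*(m^2 - m) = m*(m - 4)*(m - 1)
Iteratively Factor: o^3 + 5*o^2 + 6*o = (o)*(o^2 + 5*o + 6) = o*(o + 3)*(o + 2)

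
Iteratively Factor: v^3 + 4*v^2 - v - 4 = (v - 1)*(v^2 + 5*v + 4) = (v - 1)*(v + 1)*(v + 4)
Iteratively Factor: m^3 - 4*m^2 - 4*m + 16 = (m - 4)*(m^2 - 4) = (m - 4)*(m + 2)*(m - 2)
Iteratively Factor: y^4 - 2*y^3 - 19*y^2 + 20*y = (y - 5)*(y^3 + 3*y^2 - 4*y) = (y - 5)*(y - 1)*(y^2 + 4*y) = (y - 5)*(y - 1)*(y + 4)*(y)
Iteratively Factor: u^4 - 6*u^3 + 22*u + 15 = (u - 5)*(u^3 - u^2 - 5*u - 3) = (u - 5)*(u - 3)*(u^2 + 2*u + 1) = (u - 5)*(u - 3)*(u + 1)*(u + 1)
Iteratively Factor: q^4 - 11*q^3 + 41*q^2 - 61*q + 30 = (q - 1)*(q^3 - 10*q^2 + 31*q - 30) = (q - 2)*(q - 1)*(q^2 - 8*q + 15) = (q - 3)*(q - 2)*(q - 1)*(q - 5)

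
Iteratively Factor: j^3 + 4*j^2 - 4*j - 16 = (j + 4)*(j^2 - 4) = (j - 2)*(j + 4)*(j + 2)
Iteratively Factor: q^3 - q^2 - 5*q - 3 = (q - 3)*(q^2 + 2*q + 1) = (q - 3)*(q + 1)*(q + 1)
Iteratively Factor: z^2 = (z)*(z)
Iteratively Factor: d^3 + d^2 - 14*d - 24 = (d + 2)*(d^2 - d - 12) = (d - 4)*(d + 2)*(d + 3)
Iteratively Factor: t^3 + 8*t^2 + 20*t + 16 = (t + 4)*(t^2 + 4*t + 4) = (t + 2)*(t + 4)*(t + 2)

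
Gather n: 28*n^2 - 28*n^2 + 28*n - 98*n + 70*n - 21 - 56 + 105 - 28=0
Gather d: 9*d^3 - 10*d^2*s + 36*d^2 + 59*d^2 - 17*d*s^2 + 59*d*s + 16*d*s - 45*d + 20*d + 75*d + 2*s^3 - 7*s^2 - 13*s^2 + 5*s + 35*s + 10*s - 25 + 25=9*d^3 + d^2*(95 - 10*s) + d*(-17*s^2 + 75*s + 50) + 2*s^3 - 20*s^2 + 50*s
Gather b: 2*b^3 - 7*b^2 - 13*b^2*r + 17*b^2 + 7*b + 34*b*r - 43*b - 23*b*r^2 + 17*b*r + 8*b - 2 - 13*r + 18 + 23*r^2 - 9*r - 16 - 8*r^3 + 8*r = 2*b^3 + b^2*(10 - 13*r) + b*(-23*r^2 + 51*r - 28) - 8*r^3 + 23*r^2 - 14*r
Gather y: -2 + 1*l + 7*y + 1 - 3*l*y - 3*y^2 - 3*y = l - 3*y^2 + y*(4 - 3*l) - 1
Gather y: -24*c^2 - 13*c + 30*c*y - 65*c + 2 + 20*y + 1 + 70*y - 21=-24*c^2 - 78*c + y*(30*c + 90) - 18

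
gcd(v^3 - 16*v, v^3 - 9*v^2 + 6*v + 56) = v - 4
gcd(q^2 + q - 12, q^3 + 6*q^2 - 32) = q + 4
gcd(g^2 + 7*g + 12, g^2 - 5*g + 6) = 1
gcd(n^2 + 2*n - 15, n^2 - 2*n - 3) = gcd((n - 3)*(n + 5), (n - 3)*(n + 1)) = n - 3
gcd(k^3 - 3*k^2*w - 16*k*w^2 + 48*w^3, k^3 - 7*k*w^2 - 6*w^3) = -k + 3*w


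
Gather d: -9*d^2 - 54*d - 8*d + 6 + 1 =-9*d^2 - 62*d + 7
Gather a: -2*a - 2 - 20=-2*a - 22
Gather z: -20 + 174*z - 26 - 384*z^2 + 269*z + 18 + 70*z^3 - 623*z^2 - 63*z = 70*z^3 - 1007*z^2 + 380*z - 28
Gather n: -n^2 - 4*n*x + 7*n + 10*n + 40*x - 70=-n^2 + n*(17 - 4*x) + 40*x - 70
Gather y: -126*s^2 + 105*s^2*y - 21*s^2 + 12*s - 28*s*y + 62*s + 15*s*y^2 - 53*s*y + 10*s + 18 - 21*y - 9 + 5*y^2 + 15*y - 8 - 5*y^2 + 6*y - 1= -147*s^2 + 15*s*y^2 + 84*s + y*(105*s^2 - 81*s)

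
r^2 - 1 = (r - 1)*(r + 1)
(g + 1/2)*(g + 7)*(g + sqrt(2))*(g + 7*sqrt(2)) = g^4 + 15*g^3/2 + 8*sqrt(2)*g^3 + 35*g^2/2 + 60*sqrt(2)*g^2 + 28*sqrt(2)*g + 105*g + 49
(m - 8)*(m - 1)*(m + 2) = m^3 - 7*m^2 - 10*m + 16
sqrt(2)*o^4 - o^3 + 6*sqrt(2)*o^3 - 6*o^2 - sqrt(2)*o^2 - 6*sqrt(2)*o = o*(o + 6)*(o - sqrt(2))*(sqrt(2)*o + 1)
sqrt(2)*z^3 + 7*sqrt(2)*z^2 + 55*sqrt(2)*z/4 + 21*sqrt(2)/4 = (z + 3)*(z + 7/2)*(sqrt(2)*z + sqrt(2)/2)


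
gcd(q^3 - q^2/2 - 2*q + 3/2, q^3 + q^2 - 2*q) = q - 1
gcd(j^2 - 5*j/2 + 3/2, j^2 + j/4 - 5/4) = j - 1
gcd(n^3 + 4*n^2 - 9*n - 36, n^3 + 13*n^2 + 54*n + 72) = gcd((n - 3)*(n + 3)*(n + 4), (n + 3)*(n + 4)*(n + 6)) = n^2 + 7*n + 12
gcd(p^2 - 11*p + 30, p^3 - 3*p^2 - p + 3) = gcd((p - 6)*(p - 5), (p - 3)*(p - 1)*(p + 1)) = 1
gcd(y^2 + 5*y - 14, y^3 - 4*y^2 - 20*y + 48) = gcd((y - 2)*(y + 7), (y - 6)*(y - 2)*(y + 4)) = y - 2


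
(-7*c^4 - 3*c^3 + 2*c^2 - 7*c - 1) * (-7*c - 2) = 49*c^5 + 35*c^4 - 8*c^3 + 45*c^2 + 21*c + 2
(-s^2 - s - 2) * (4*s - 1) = -4*s^3 - 3*s^2 - 7*s + 2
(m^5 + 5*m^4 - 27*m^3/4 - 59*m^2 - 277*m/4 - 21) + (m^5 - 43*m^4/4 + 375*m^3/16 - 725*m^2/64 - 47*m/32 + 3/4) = 2*m^5 - 23*m^4/4 + 267*m^3/16 - 4501*m^2/64 - 2263*m/32 - 81/4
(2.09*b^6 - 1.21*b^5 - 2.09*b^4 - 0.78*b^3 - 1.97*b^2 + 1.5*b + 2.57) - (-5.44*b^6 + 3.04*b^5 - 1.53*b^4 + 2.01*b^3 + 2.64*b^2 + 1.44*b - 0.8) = 7.53*b^6 - 4.25*b^5 - 0.56*b^4 - 2.79*b^3 - 4.61*b^2 + 0.0600000000000001*b + 3.37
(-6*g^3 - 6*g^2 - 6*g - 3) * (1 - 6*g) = 36*g^4 + 30*g^3 + 30*g^2 + 12*g - 3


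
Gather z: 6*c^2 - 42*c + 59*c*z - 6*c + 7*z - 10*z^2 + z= 6*c^2 - 48*c - 10*z^2 + z*(59*c + 8)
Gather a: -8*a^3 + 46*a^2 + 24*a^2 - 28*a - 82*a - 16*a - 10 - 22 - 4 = -8*a^3 + 70*a^2 - 126*a - 36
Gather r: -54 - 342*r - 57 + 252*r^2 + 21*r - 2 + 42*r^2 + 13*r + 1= 294*r^2 - 308*r - 112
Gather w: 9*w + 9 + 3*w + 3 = 12*w + 12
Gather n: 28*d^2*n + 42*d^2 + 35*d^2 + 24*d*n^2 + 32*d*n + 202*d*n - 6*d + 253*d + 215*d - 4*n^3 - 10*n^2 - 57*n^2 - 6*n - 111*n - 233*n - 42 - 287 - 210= 77*d^2 + 462*d - 4*n^3 + n^2*(24*d - 67) + n*(28*d^2 + 234*d - 350) - 539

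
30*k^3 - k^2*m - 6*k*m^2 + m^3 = (-5*k + m)*(-3*k + m)*(2*k + m)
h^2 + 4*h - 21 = (h - 3)*(h + 7)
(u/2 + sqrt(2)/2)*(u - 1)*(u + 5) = u^3/2 + sqrt(2)*u^2/2 + 2*u^2 - 5*u/2 + 2*sqrt(2)*u - 5*sqrt(2)/2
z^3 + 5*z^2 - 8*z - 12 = (z - 2)*(z + 1)*(z + 6)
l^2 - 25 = (l - 5)*(l + 5)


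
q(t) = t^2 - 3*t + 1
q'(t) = 2*t - 3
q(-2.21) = 12.51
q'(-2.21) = -7.42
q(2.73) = 0.26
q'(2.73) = 2.46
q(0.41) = -0.06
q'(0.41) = -2.18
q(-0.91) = 4.56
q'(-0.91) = -4.82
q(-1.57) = 8.17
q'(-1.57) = -6.14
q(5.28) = 13.04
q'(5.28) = 7.56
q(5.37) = 13.73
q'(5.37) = 7.74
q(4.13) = 5.67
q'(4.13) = 5.26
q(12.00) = 109.00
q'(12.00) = 21.00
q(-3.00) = 19.00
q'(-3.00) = -9.00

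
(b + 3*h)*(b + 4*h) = b^2 + 7*b*h + 12*h^2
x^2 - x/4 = x*(x - 1/4)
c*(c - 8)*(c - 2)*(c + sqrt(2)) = c^4 - 10*c^3 + sqrt(2)*c^3 - 10*sqrt(2)*c^2 + 16*c^2 + 16*sqrt(2)*c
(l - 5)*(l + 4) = l^2 - l - 20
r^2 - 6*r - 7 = (r - 7)*(r + 1)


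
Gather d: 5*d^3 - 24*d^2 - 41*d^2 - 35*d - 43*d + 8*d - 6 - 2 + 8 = 5*d^3 - 65*d^2 - 70*d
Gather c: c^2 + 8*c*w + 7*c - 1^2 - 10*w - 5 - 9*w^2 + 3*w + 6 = c^2 + c*(8*w + 7) - 9*w^2 - 7*w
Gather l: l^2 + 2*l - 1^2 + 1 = l^2 + 2*l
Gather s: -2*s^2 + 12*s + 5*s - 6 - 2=-2*s^2 + 17*s - 8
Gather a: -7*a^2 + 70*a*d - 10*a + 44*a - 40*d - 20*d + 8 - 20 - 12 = -7*a^2 + a*(70*d + 34) - 60*d - 24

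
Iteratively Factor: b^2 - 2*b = (b)*(b - 2)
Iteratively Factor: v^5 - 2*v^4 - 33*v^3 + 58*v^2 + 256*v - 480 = (v - 3)*(v^4 + v^3 - 30*v^2 - 32*v + 160) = (v - 3)*(v + 4)*(v^3 - 3*v^2 - 18*v + 40) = (v - 5)*(v - 3)*(v + 4)*(v^2 + 2*v - 8) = (v - 5)*(v - 3)*(v - 2)*(v + 4)*(v + 4)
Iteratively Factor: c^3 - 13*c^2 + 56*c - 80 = (c - 4)*(c^2 - 9*c + 20) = (c - 5)*(c - 4)*(c - 4)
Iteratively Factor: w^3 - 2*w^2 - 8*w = (w)*(w^2 - 2*w - 8) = w*(w + 2)*(w - 4)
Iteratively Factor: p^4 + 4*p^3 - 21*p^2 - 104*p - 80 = (p + 4)*(p^3 - 21*p - 20) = (p + 1)*(p + 4)*(p^2 - p - 20) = (p + 1)*(p + 4)^2*(p - 5)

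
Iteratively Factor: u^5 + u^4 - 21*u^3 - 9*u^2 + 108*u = (u - 3)*(u^4 + 4*u^3 - 9*u^2 - 36*u) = (u - 3)^2*(u^3 + 7*u^2 + 12*u) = (u - 3)^2*(u + 4)*(u^2 + 3*u) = (u - 3)^2*(u + 3)*(u + 4)*(u)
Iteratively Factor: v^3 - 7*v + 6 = (v - 2)*(v^2 + 2*v - 3) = (v - 2)*(v - 1)*(v + 3)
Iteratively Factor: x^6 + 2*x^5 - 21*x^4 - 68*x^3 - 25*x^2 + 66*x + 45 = (x - 1)*(x^5 + 3*x^4 - 18*x^3 - 86*x^2 - 111*x - 45) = (x - 5)*(x - 1)*(x^4 + 8*x^3 + 22*x^2 + 24*x + 9) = (x - 5)*(x - 1)*(x + 1)*(x^3 + 7*x^2 + 15*x + 9) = (x - 5)*(x - 1)*(x + 1)*(x + 3)*(x^2 + 4*x + 3) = (x - 5)*(x - 1)*(x + 1)^2*(x + 3)*(x + 3)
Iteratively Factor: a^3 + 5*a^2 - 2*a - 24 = (a + 3)*(a^2 + 2*a - 8) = (a + 3)*(a + 4)*(a - 2)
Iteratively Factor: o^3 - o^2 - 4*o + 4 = (o - 1)*(o^2 - 4) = (o - 1)*(o + 2)*(o - 2)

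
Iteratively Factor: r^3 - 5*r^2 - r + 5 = (r - 5)*(r^2 - 1) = (r - 5)*(r - 1)*(r + 1)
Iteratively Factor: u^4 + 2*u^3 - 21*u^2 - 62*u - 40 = (u + 4)*(u^3 - 2*u^2 - 13*u - 10) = (u + 1)*(u + 4)*(u^2 - 3*u - 10) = (u + 1)*(u + 2)*(u + 4)*(u - 5)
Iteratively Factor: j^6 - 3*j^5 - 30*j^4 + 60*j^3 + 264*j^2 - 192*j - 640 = (j + 2)*(j^5 - 5*j^4 - 20*j^3 + 100*j^2 + 64*j - 320) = (j - 5)*(j + 2)*(j^4 - 20*j^2 + 64) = (j - 5)*(j - 2)*(j + 2)*(j^3 + 2*j^2 - 16*j - 32) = (j - 5)*(j - 2)*(j + 2)*(j + 4)*(j^2 - 2*j - 8) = (j - 5)*(j - 4)*(j - 2)*(j + 2)*(j + 4)*(j + 2)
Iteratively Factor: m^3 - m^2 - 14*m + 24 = (m - 2)*(m^2 + m - 12) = (m - 3)*(m - 2)*(m + 4)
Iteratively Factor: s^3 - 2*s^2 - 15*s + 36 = (s - 3)*(s^2 + s - 12) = (s - 3)^2*(s + 4)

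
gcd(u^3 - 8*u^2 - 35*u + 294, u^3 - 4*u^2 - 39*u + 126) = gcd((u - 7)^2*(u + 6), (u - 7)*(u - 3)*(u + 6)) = u^2 - u - 42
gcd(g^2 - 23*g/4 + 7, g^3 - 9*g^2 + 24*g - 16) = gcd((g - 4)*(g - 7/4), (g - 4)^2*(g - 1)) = g - 4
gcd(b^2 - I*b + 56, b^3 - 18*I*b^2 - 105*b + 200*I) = b - 8*I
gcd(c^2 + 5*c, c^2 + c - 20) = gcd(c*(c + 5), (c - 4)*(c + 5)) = c + 5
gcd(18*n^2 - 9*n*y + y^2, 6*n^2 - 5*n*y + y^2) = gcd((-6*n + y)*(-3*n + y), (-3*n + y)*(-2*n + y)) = -3*n + y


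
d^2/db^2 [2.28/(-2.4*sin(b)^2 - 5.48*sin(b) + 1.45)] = (52.5312*sin(b)^4 + 89.95968*sin(b)^3 + 21.410112*sin(b)^2 - 161.80248*sin(b) - 152.807424)/(2.4*sin(b)^2 + 5.48*sin(b) - 1.45)^3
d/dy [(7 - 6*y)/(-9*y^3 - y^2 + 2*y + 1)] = (54*y^3 + 6*y^2 - 12*y - (6*y - 7)*(27*y^2 + 2*y - 2) - 6)/(9*y^3 + y^2 - 2*y - 1)^2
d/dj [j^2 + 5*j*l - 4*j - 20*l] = 2*j + 5*l - 4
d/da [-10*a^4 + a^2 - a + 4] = -40*a^3 + 2*a - 1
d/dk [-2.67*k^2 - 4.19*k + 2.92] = -5.34*k - 4.19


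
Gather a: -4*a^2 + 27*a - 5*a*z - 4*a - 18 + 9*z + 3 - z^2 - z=-4*a^2 + a*(23 - 5*z) - z^2 + 8*z - 15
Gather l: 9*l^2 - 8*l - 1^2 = 9*l^2 - 8*l - 1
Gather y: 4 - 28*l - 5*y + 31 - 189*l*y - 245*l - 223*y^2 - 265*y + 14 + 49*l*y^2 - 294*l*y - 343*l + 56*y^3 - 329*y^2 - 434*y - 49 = -616*l + 56*y^3 + y^2*(49*l - 552) + y*(-483*l - 704)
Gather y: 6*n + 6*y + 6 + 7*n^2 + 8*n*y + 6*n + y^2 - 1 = 7*n^2 + 12*n + y^2 + y*(8*n + 6) + 5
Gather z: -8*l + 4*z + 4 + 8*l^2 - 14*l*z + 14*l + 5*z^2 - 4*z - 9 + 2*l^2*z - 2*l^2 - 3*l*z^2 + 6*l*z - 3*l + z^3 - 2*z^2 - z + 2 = 6*l^2 + 3*l + z^3 + z^2*(3 - 3*l) + z*(2*l^2 - 8*l - 1) - 3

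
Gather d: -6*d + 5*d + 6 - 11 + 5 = -d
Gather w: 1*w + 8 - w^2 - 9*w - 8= -w^2 - 8*w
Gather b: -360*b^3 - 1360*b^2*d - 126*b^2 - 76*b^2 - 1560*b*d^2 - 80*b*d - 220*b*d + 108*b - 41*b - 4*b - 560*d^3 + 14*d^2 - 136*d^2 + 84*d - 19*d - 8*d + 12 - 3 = -360*b^3 + b^2*(-1360*d - 202) + b*(-1560*d^2 - 300*d + 63) - 560*d^3 - 122*d^2 + 57*d + 9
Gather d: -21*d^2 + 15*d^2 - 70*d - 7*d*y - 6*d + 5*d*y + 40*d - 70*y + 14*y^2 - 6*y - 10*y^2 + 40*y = -6*d^2 + d*(-2*y - 36) + 4*y^2 - 36*y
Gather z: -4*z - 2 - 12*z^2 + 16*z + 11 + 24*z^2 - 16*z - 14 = 12*z^2 - 4*z - 5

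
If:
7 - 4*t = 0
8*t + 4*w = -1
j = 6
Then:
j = 6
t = 7/4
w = -15/4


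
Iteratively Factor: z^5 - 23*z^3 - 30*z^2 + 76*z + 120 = (z + 2)*(z^4 - 2*z^3 - 19*z^2 + 8*z + 60) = (z - 2)*(z + 2)*(z^3 - 19*z - 30) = (z - 2)*(z + 2)^2*(z^2 - 2*z - 15) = (z - 5)*(z - 2)*(z + 2)^2*(z + 3)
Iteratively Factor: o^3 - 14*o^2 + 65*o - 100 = (o - 4)*(o^2 - 10*o + 25) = (o - 5)*(o - 4)*(o - 5)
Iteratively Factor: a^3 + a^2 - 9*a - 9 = (a + 1)*(a^2 - 9) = (a + 1)*(a + 3)*(a - 3)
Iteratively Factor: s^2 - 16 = (s - 4)*(s + 4)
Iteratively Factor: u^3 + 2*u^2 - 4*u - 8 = (u + 2)*(u^2 - 4) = (u - 2)*(u + 2)*(u + 2)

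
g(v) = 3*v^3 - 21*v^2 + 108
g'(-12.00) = 1800.00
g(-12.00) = -8100.00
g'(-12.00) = 1800.00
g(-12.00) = -8100.00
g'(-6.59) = 667.63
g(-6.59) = -1662.56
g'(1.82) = -46.63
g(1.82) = 56.53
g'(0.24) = -9.56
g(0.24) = 106.83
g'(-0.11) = 4.73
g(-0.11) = 107.74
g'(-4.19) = 333.98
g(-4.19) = -481.36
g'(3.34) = -39.88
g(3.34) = -14.49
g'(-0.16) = 6.95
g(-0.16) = 107.45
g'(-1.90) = 112.29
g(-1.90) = 11.61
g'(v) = 9*v^2 - 42*v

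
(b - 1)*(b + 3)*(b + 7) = b^3 + 9*b^2 + 11*b - 21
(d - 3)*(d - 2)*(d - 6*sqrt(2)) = d^3 - 6*sqrt(2)*d^2 - 5*d^2 + 6*d + 30*sqrt(2)*d - 36*sqrt(2)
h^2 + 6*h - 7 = (h - 1)*(h + 7)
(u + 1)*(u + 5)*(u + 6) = u^3 + 12*u^2 + 41*u + 30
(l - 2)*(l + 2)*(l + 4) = l^3 + 4*l^2 - 4*l - 16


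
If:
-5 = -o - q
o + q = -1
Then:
No Solution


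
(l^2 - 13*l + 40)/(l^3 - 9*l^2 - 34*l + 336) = (l - 5)/(l^2 - l - 42)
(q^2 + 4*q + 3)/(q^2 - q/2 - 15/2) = 2*(q^2 + 4*q + 3)/(2*q^2 - q - 15)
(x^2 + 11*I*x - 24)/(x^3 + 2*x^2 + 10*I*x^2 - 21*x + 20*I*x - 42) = (x + 8*I)/(x^2 + x*(2 + 7*I) + 14*I)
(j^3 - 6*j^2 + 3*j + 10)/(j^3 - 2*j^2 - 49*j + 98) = (j^2 - 4*j - 5)/(j^2 - 49)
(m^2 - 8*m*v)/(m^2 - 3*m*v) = (m - 8*v)/(m - 3*v)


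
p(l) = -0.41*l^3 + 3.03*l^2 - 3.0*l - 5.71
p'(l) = -1.23*l^2 + 6.06*l - 3.0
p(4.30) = 4.82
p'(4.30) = 0.32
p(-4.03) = 82.42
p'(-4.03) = -47.40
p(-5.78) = 192.03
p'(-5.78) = -79.12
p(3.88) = 4.32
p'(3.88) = 2.00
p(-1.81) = 12.08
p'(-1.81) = -18.00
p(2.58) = -0.32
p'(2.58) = 4.45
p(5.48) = 1.37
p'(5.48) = -6.73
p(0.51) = -6.51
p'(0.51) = -0.23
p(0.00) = -5.71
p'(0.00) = -3.00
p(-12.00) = 1175.09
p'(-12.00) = -252.84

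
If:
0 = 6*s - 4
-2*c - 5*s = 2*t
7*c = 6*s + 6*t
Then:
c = -6/13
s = 2/3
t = -47/39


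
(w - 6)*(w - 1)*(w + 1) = w^3 - 6*w^2 - w + 6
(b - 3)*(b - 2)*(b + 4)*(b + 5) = b^4 + 4*b^3 - 19*b^2 - 46*b + 120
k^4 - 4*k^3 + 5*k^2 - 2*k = k*(k - 2)*(k - 1)^2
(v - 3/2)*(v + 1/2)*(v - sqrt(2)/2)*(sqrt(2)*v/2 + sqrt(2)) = sqrt(2)*v^4/2 - v^3/2 + sqrt(2)*v^3/2 - 11*sqrt(2)*v^2/8 - v^2/2 - 3*sqrt(2)*v/4 + 11*v/8 + 3/4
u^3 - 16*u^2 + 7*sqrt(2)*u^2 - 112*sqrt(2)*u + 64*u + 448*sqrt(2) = (u - 8)^2*(u + 7*sqrt(2))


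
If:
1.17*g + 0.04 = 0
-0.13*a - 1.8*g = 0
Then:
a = 0.47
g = -0.03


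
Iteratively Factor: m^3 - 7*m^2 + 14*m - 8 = (m - 2)*(m^2 - 5*m + 4) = (m - 4)*(m - 2)*(m - 1)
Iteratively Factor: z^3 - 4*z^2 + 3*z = (z)*(z^2 - 4*z + 3) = z*(z - 1)*(z - 3)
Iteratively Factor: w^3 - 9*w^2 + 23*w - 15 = (w - 1)*(w^2 - 8*w + 15) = (w - 3)*(w - 1)*(w - 5)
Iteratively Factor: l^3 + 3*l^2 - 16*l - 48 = (l + 4)*(l^2 - l - 12) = (l - 4)*(l + 4)*(l + 3)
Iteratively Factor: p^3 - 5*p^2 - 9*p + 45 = (p - 5)*(p^2 - 9) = (p - 5)*(p + 3)*(p - 3)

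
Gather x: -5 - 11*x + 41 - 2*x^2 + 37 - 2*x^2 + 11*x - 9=64 - 4*x^2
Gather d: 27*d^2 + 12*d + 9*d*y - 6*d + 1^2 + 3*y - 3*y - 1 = 27*d^2 + d*(9*y + 6)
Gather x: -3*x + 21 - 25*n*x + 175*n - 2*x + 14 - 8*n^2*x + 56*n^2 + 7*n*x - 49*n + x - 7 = 56*n^2 + 126*n + x*(-8*n^2 - 18*n - 4) + 28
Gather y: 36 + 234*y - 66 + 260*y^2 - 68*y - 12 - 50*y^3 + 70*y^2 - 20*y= -50*y^3 + 330*y^2 + 146*y - 42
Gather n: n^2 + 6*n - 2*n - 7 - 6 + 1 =n^2 + 4*n - 12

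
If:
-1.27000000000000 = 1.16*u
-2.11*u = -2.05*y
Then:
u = -1.09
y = -1.13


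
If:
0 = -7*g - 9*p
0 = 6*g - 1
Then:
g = 1/6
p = -7/54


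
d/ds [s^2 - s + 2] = 2*s - 1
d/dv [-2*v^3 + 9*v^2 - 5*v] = -6*v^2 + 18*v - 5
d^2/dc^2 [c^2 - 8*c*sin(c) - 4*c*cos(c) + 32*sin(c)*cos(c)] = 8*c*sin(c) + 4*c*cos(c) + 8*sin(c) - 64*sin(2*c) - 16*cos(c) + 2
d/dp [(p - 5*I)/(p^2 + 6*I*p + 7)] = (-p^2 + 10*I*p - 23)/(p^4 + 12*I*p^3 - 22*p^2 + 84*I*p + 49)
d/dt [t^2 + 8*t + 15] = 2*t + 8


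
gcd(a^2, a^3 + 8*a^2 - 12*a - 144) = 1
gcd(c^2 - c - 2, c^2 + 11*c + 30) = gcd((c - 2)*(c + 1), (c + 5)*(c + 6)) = 1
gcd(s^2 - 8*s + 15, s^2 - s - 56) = 1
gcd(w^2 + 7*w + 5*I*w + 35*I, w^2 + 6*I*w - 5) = w + 5*I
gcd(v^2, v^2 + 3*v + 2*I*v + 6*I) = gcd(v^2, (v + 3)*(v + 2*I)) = 1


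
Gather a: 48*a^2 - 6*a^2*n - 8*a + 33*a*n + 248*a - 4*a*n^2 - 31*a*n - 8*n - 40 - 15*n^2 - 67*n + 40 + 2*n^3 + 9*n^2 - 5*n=a^2*(48 - 6*n) + a*(-4*n^2 + 2*n + 240) + 2*n^3 - 6*n^2 - 80*n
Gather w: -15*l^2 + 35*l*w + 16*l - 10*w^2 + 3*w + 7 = -15*l^2 + 16*l - 10*w^2 + w*(35*l + 3) + 7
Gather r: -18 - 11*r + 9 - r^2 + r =-r^2 - 10*r - 9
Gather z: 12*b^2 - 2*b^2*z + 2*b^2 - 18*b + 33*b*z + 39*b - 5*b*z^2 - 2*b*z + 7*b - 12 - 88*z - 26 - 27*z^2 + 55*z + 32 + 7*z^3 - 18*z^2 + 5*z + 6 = 14*b^2 + 28*b + 7*z^3 + z^2*(-5*b - 45) + z*(-2*b^2 + 31*b - 28)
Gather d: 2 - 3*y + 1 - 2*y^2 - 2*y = -2*y^2 - 5*y + 3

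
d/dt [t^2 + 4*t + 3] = 2*t + 4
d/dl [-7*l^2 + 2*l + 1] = 2 - 14*l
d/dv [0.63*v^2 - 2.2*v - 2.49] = 1.26*v - 2.2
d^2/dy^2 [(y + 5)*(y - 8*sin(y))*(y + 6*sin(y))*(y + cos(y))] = 2*y^3*sin(y) - y^3*cos(y) + 4*y^2*sin(y) + 4*y^2*sin(2*y) - 17*y^2*cos(y) - 96*y^2*cos(2*y) + 12*y^2 - 32*y*sin(y) - 172*y*sin(2*y) - 22*y*cos(y) - 488*y*cos(2*y) - 108*y*cos(3*y) + 30*y + 4*sin(y) - 482*sin(2*y) - 72*sin(3*y) + 70*cos(y) + 28*cos(2*y) - 540*cos(3*y) - 48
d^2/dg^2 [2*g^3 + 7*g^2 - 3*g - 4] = 12*g + 14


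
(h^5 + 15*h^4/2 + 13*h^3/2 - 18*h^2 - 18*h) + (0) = h^5 + 15*h^4/2 + 13*h^3/2 - 18*h^2 - 18*h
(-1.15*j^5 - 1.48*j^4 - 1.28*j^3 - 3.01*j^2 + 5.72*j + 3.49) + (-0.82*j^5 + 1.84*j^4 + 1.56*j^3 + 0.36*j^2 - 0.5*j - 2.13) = -1.97*j^5 + 0.36*j^4 + 0.28*j^3 - 2.65*j^2 + 5.22*j + 1.36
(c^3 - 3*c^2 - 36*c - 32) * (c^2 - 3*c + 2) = c^5 - 6*c^4 - 25*c^3 + 70*c^2 + 24*c - 64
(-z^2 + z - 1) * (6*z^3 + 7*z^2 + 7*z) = -6*z^5 - z^4 - 6*z^3 - 7*z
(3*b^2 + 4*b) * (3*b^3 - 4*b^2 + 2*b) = 9*b^5 - 10*b^3 + 8*b^2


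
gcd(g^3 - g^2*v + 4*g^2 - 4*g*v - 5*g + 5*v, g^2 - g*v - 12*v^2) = 1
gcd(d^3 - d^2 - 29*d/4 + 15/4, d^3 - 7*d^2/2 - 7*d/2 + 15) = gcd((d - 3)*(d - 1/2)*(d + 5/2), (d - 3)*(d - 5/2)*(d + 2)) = d - 3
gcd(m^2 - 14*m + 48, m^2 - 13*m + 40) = m - 8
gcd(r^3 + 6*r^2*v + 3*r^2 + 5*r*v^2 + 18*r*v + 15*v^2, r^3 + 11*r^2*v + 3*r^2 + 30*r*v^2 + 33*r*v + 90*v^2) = r^2 + 5*r*v + 3*r + 15*v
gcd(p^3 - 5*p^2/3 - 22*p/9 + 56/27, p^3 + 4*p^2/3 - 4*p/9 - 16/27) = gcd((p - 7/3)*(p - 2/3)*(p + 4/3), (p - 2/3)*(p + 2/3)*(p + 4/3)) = p^2 + 2*p/3 - 8/9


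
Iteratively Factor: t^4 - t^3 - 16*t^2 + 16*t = (t - 4)*(t^3 + 3*t^2 - 4*t) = (t - 4)*(t - 1)*(t^2 + 4*t) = t*(t - 4)*(t - 1)*(t + 4)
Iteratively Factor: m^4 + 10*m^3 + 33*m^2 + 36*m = (m)*(m^3 + 10*m^2 + 33*m + 36) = m*(m + 3)*(m^2 + 7*m + 12) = m*(m + 3)^2*(m + 4)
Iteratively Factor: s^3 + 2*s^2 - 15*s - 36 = (s + 3)*(s^2 - s - 12) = (s + 3)^2*(s - 4)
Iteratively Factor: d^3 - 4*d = (d - 2)*(d^2 + 2*d) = (d - 2)*(d + 2)*(d)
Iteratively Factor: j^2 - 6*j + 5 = (j - 1)*(j - 5)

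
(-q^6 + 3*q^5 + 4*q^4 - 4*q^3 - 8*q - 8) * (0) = 0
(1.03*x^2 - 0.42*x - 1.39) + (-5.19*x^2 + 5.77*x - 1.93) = -4.16*x^2 + 5.35*x - 3.32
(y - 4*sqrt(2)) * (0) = 0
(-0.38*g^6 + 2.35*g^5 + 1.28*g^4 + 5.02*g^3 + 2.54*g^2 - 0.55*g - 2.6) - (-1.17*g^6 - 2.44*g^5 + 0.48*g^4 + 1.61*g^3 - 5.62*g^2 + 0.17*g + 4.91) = 0.79*g^6 + 4.79*g^5 + 0.8*g^4 + 3.41*g^3 + 8.16*g^2 - 0.72*g - 7.51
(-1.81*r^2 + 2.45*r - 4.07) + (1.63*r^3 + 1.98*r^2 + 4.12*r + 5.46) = 1.63*r^3 + 0.17*r^2 + 6.57*r + 1.39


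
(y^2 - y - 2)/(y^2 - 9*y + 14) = (y + 1)/(y - 7)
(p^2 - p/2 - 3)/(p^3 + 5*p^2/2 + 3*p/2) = (p - 2)/(p*(p + 1))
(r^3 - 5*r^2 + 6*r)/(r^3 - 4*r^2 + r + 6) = r/(r + 1)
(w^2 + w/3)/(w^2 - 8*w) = (w + 1/3)/(w - 8)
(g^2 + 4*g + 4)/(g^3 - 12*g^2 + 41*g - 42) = (g^2 + 4*g + 4)/(g^3 - 12*g^2 + 41*g - 42)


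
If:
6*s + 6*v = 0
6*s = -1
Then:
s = -1/6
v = 1/6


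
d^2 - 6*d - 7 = (d - 7)*(d + 1)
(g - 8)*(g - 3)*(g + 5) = g^3 - 6*g^2 - 31*g + 120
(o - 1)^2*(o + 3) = o^3 + o^2 - 5*o + 3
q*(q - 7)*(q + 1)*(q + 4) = q^4 - 2*q^3 - 31*q^2 - 28*q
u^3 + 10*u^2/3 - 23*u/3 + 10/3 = (u - 1)*(u - 2/3)*(u + 5)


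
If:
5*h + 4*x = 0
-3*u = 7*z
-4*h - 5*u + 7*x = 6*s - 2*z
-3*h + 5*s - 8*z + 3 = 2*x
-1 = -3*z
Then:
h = 892/2403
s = -71/2403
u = -7/9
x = -1115/2403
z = 1/3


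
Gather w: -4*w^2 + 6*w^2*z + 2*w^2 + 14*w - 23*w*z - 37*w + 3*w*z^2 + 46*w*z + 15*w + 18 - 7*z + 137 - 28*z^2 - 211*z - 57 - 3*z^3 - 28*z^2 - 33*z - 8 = w^2*(6*z - 2) + w*(3*z^2 + 23*z - 8) - 3*z^3 - 56*z^2 - 251*z + 90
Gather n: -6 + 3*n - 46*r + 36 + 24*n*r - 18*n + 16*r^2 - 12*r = n*(24*r - 15) + 16*r^2 - 58*r + 30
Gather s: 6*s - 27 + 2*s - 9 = 8*s - 36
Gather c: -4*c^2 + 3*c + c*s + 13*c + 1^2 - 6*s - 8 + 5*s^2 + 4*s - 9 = -4*c^2 + c*(s + 16) + 5*s^2 - 2*s - 16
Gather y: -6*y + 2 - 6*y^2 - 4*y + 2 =-6*y^2 - 10*y + 4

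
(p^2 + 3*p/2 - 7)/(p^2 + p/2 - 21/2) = (p - 2)/(p - 3)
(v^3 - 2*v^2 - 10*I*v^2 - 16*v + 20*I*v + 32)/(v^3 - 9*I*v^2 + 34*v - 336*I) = (v^2 - 2*v*(1 + I) + 4*I)/(v^2 - I*v + 42)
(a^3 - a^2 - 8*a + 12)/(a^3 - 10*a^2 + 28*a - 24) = (a + 3)/(a - 6)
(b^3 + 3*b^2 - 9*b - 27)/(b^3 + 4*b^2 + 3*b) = (b^2 - 9)/(b*(b + 1))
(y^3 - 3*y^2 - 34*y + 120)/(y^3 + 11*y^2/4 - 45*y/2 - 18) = 4*(y - 5)/(4*y + 3)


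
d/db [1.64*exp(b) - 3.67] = 1.64*exp(b)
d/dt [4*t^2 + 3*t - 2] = 8*t + 3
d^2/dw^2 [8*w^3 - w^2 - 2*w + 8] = 48*w - 2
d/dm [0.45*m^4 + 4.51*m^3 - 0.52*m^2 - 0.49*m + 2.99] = 1.8*m^3 + 13.53*m^2 - 1.04*m - 0.49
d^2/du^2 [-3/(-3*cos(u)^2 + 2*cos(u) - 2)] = 3*(72*sin(u)^4 + 4*sin(u)^2 + 53*cos(u) - 9*cos(3*u) - 68)/(2*(3*sin(u)^2 + 2*cos(u) - 5)^3)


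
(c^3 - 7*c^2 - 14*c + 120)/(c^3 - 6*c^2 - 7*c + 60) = (c^2 - 2*c - 24)/(c^2 - c - 12)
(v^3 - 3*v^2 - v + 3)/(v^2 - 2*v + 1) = (v^2 - 2*v - 3)/(v - 1)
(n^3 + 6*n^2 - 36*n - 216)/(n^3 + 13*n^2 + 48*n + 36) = (n - 6)/(n + 1)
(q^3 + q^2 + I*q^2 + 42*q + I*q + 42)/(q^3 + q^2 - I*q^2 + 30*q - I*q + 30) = (q + 7*I)/(q + 5*I)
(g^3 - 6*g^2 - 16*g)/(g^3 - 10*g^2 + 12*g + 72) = g*(g - 8)/(g^2 - 12*g + 36)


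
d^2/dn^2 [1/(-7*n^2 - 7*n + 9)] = 14*(7*n^2 + 7*n - 7*(2*n + 1)^2 - 9)/(7*n^2 + 7*n - 9)^3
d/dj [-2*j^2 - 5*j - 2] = -4*j - 5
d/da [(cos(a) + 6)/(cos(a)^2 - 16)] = (cos(a)^2 + 12*cos(a) + 16)*sin(a)/(cos(a)^2 - 16)^2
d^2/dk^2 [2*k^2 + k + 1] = 4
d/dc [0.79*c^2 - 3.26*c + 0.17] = 1.58*c - 3.26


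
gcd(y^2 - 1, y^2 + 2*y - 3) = y - 1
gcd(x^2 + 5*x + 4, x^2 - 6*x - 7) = x + 1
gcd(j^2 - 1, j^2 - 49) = 1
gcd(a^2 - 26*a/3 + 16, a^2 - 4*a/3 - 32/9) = a - 8/3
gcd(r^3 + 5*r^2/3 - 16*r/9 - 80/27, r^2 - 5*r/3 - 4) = r + 4/3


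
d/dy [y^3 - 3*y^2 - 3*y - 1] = 3*y^2 - 6*y - 3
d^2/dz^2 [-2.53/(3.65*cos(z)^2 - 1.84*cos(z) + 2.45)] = (134.8237*(1 - cos(z)^2)^2 - 50.97444*cos(z)^3 - 14.520682*cos(z)^2 + 113.35412*cos(z) - 106.705786)/(3.65*cos(z)^2 - 1.84*cos(z) + 2.45)^3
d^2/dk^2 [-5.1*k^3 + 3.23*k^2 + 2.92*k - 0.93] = 6.46 - 30.6*k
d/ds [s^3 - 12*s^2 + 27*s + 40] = 3*s^2 - 24*s + 27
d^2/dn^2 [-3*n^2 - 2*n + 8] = -6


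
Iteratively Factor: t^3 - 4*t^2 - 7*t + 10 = (t - 1)*(t^2 - 3*t - 10) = (t - 5)*(t - 1)*(t + 2)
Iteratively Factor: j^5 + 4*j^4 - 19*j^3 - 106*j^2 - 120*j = (j + 2)*(j^4 + 2*j^3 - 23*j^2 - 60*j) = (j + 2)*(j + 4)*(j^3 - 2*j^2 - 15*j) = (j - 5)*(j + 2)*(j + 4)*(j^2 + 3*j) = (j - 5)*(j + 2)*(j + 3)*(j + 4)*(j)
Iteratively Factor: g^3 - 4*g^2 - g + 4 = (g - 1)*(g^2 - 3*g - 4) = (g - 4)*(g - 1)*(g + 1)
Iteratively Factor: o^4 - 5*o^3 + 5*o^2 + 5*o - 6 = (o - 2)*(o^3 - 3*o^2 - o + 3) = (o - 2)*(o + 1)*(o^2 - 4*o + 3) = (o - 2)*(o - 1)*(o + 1)*(o - 3)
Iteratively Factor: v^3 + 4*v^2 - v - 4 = (v - 1)*(v^2 + 5*v + 4) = (v - 1)*(v + 1)*(v + 4)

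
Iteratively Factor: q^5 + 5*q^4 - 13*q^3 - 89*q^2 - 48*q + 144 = (q + 3)*(q^4 + 2*q^3 - 19*q^2 - 32*q + 48) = (q - 1)*(q + 3)*(q^3 + 3*q^2 - 16*q - 48) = (q - 4)*(q - 1)*(q + 3)*(q^2 + 7*q + 12) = (q - 4)*(q - 1)*(q + 3)^2*(q + 4)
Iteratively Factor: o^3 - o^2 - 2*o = (o - 2)*(o^2 + o) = (o - 2)*(o + 1)*(o)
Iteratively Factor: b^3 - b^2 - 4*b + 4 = (b + 2)*(b^2 - 3*b + 2) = (b - 1)*(b + 2)*(b - 2)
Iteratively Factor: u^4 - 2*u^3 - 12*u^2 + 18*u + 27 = (u - 3)*(u^3 + u^2 - 9*u - 9) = (u - 3)^2*(u^2 + 4*u + 3) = (u - 3)^2*(u + 3)*(u + 1)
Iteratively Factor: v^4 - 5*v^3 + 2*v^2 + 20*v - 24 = (v - 3)*(v^3 - 2*v^2 - 4*v + 8) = (v - 3)*(v - 2)*(v^2 - 4) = (v - 3)*(v - 2)*(v + 2)*(v - 2)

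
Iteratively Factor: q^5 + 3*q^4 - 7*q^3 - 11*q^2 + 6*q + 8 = (q - 1)*(q^4 + 4*q^3 - 3*q^2 - 14*q - 8) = (q - 1)*(q + 1)*(q^3 + 3*q^2 - 6*q - 8) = (q - 1)*(q + 1)^2*(q^2 + 2*q - 8) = (q - 2)*(q - 1)*(q + 1)^2*(q + 4)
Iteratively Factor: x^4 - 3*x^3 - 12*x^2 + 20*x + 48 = (x + 2)*(x^3 - 5*x^2 - 2*x + 24) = (x - 4)*(x + 2)*(x^2 - x - 6) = (x - 4)*(x + 2)^2*(x - 3)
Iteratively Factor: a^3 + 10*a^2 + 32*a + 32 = (a + 4)*(a^2 + 6*a + 8) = (a + 2)*(a + 4)*(a + 4)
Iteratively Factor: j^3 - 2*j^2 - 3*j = (j)*(j^2 - 2*j - 3) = j*(j + 1)*(j - 3)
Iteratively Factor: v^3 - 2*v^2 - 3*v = (v)*(v^2 - 2*v - 3) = v*(v + 1)*(v - 3)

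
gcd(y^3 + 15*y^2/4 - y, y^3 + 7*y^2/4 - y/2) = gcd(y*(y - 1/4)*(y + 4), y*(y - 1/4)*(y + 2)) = y^2 - y/4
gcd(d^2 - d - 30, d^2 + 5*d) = d + 5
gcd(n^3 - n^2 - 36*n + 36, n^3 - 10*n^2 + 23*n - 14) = n - 1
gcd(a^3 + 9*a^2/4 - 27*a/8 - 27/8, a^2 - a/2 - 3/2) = a - 3/2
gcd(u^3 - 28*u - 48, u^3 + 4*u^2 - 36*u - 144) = u^2 - 2*u - 24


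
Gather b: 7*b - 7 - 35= 7*b - 42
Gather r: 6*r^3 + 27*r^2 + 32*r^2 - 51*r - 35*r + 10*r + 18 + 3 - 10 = 6*r^3 + 59*r^2 - 76*r + 11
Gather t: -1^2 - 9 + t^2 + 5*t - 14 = t^2 + 5*t - 24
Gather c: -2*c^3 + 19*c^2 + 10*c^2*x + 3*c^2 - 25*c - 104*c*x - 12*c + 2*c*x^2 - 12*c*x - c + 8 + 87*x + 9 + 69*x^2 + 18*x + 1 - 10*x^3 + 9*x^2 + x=-2*c^3 + c^2*(10*x + 22) + c*(2*x^2 - 116*x - 38) - 10*x^3 + 78*x^2 + 106*x + 18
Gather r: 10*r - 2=10*r - 2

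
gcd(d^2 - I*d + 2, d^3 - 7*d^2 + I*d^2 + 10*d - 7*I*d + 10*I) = d + I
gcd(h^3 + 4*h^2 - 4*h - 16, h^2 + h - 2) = h + 2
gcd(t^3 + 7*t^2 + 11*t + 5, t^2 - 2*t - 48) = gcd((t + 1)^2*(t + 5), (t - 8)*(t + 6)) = 1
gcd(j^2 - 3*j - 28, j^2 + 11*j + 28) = j + 4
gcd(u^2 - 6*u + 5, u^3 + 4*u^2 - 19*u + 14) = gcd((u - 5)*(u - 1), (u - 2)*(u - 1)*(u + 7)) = u - 1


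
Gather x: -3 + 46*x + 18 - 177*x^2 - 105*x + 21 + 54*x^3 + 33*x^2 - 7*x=54*x^3 - 144*x^2 - 66*x + 36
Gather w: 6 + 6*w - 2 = 6*w + 4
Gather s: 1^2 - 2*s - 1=-2*s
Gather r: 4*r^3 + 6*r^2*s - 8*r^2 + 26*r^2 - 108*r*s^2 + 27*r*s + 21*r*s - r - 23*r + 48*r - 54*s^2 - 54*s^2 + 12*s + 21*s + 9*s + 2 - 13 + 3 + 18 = 4*r^3 + r^2*(6*s + 18) + r*(-108*s^2 + 48*s + 24) - 108*s^2 + 42*s + 10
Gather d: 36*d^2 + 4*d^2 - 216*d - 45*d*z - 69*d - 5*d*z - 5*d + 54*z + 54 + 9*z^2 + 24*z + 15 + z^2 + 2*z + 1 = 40*d^2 + d*(-50*z - 290) + 10*z^2 + 80*z + 70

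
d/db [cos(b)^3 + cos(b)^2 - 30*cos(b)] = (-3*cos(b)^2 - 2*cos(b) + 30)*sin(b)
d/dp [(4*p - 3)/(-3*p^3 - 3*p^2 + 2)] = (-12*p^3 - 12*p^2 + 3*p*(3*p + 2)*(4*p - 3) + 8)/(3*p^3 + 3*p^2 - 2)^2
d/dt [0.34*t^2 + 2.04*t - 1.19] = 0.68*t + 2.04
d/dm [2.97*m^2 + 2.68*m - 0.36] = 5.94*m + 2.68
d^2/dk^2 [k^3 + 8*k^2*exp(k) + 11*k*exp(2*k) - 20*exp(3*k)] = 8*k^2*exp(k) + 44*k*exp(2*k) + 32*k*exp(k) + 6*k - 180*exp(3*k) + 44*exp(2*k) + 16*exp(k)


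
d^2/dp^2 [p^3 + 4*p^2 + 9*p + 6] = 6*p + 8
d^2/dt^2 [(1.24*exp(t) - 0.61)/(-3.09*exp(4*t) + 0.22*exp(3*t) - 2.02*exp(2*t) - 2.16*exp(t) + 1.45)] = (-106.556796*exp(8*t) + 102.461928*exp(7*t) - 25.257322*exp(6*t) + 122.095164*exp(5*t) - 136.698036*exp(4*t) + 63.65876*exp(3*t) - 15.558414*exp(2*t) + 6.109096*exp(t) - 0.69658)*exp(t)/(29.503629*exp(12*t) - 6.301746*exp(11*t) + 58.310154*exp(10*t) + 53.621864*exp(9*t) - 12.225831*exp(8*t) + 84.428556*exp(7*t) - 8.78110399999999*exp(6*t) - 30.839304*exp(5*t) + 34.148211*exp(4*t) - 29.269794*exp(3*t) - 7.55421*exp(2*t) + 13.6242*exp(t) - 3.048625)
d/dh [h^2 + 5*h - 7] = 2*h + 5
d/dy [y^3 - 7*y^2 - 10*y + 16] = 3*y^2 - 14*y - 10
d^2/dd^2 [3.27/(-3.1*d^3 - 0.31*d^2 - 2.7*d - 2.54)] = ((60.822*d + 2.0274)*(3.1*d^3 + 0.31*d^2 + 2.7*d + 2.54) - 3.27*(9.3*d^2 + 0.62*d + 2.7)*(18.6*d^2 + 1.24*d + 5.4))/(3.1*d^3 + 0.31*d^2 + 2.7*d + 2.54)^3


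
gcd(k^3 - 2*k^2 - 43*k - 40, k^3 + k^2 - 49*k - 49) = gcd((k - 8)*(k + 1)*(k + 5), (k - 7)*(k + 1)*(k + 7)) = k + 1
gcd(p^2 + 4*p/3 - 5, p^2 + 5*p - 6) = 1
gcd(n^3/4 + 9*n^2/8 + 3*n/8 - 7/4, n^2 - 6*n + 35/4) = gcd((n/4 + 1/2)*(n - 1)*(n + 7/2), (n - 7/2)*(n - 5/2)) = 1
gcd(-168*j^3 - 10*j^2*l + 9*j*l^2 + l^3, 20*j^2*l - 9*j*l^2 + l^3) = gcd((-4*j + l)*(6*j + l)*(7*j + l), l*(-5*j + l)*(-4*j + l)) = 4*j - l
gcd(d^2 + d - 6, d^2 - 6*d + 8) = d - 2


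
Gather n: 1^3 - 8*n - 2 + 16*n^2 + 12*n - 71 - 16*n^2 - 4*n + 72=0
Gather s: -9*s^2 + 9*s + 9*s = -9*s^2 + 18*s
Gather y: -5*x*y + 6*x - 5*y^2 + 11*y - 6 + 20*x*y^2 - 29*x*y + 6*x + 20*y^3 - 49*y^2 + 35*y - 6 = 12*x + 20*y^3 + y^2*(20*x - 54) + y*(46 - 34*x) - 12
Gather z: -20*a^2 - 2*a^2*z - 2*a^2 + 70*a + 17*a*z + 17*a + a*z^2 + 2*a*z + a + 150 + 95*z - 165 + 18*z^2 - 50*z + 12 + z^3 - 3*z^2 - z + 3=-22*a^2 + 88*a + z^3 + z^2*(a + 15) + z*(-2*a^2 + 19*a + 44)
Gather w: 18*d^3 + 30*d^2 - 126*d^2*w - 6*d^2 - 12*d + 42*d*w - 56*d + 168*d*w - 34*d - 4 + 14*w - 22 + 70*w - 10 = 18*d^3 + 24*d^2 - 102*d + w*(-126*d^2 + 210*d + 84) - 36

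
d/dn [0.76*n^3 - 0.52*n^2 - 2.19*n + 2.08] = 2.28*n^2 - 1.04*n - 2.19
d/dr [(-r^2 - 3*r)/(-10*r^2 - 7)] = (-30*r^2 + 14*r + 21)/(100*r^4 + 140*r^2 + 49)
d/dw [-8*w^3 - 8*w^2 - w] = -24*w^2 - 16*w - 1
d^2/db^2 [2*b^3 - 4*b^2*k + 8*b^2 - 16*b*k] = 12*b - 8*k + 16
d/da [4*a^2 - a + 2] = 8*a - 1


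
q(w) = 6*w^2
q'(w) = 12*w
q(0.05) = 0.02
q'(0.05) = 0.60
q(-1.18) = 8.35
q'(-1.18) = -14.16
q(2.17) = 28.25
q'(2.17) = 26.04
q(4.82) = 139.39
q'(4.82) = 57.84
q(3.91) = 91.73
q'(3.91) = 46.92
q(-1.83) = 20.09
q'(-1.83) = -21.96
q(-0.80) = 3.84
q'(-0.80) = -9.60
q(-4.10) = 100.86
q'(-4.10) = -49.20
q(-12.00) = 864.00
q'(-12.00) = -144.00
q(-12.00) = 864.00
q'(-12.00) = -144.00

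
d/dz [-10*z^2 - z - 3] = -20*z - 1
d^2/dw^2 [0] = 0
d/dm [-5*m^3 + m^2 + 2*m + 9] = -15*m^2 + 2*m + 2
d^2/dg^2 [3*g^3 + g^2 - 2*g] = 18*g + 2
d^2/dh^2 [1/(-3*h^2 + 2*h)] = 2*(3*h*(3*h - 2) - 4*(3*h - 1)^2)/(h^3*(3*h - 2)^3)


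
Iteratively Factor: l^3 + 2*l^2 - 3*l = (l + 3)*(l^2 - l) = l*(l + 3)*(l - 1)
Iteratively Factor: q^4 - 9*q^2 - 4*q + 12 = (q - 3)*(q^3 + 3*q^2 - 4) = (q - 3)*(q + 2)*(q^2 + q - 2) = (q - 3)*(q + 2)^2*(q - 1)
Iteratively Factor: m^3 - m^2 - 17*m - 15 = (m + 3)*(m^2 - 4*m - 5) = (m + 1)*(m + 3)*(m - 5)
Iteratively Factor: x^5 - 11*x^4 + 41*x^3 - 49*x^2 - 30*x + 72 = (x - 3)*(x^4 - 8*x^3 + 17*x^2 + 2*x - 24) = (x - 3)^2*(x^3 - 5*x^2 + 2*x + 8) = (x - 4)*(x - 3)^2*(x^2 - x - 2) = (x - 4)*(x - 3)^2*(x + 1)*(x - 2)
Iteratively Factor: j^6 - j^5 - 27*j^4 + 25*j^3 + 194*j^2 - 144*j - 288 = (j - 3)*(j^5 + 2*j^4 - 21*j^3 - 38*j^2 + 80*j + 96) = (j - 3)*(j + 3)*(j^4 - j^3 - 18*j^2 + 16*j + 32) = (j - 3)*(j + 3)*(j + 4)*(j^3 - 5*j^2 + 2*j + 8) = (j - 3)*(j + 1)*(j + 3)*(j + 4)*(j^2 - 6*j + 8) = (j - 3)*(j - 2)*(j + 1)*(j + 3)*(j + 4)*(j - 4)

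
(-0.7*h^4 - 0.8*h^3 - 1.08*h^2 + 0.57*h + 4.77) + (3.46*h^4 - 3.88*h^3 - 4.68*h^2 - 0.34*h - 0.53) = 2.76*h^4 - 4.68*h^3 - 5.76*h^2 + 0.23*h + 4.24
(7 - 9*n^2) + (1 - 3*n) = -9*n^2 - 3*n + 8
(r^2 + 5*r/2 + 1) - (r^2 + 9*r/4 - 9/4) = r/4 + 13/4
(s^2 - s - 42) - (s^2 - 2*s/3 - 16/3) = -s/3 - 110/3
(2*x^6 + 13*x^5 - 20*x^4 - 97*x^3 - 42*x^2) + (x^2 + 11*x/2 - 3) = 2*x^6 + 13*x^5 - 20*x^4 - 97*x^3 - 41*x^2 + 11*x/2 - 3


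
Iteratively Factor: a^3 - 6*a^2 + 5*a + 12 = (a - 3)*(a^2 - 3*a - 4) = (a - 3)*(a + 1)*(a - 4)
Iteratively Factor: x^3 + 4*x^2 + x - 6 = (x + 3)*(x^2 + x - 2) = (x + 2)*(x + 3)*(x - 1)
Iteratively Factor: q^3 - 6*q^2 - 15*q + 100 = (q - 5)*(q^2 - q - 20) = (q - 5)*(q + 4)*(q - 5)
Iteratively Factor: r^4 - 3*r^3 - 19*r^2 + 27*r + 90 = (r + 2)*(r^3 - 5*r^2 - 9*r + 45) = (r - 5)*(r + 2)*(r^2 - 9) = (r - 5)*(r - 3)*(r + 2)*(r + 3)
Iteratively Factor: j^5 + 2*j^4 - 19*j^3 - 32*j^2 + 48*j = (j - 1)*(j^4 + 3*j^3 - 16*j^2 - 48*j) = (j - 4)*(j - 1)*(j^3 + 7*j^2 + 12*j) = (j - 4)*(j - 1)*(j + 3)*(j^2 + 4*j) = j*(j - 4)*(j - 1)*(j + 3)*(j + 4)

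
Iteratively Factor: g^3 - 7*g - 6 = (g + 1)*(g^2 - g - 6) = (g - 3)*(g + 1)*(g + 2)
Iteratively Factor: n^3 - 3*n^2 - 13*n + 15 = (n - 1)*(n^2 - 2*n - 15) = (n - 5)*(n - 1)*(n + 3)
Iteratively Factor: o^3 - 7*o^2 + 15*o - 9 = (o - 3)*(o^2 - 4*o + 3) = (o - 3)*(o - 1)*(o - 3)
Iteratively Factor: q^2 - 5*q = (q - 5)*(q)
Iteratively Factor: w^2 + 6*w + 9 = (w + 3)*(w + 3)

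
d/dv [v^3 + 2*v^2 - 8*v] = 3*v^2 + 4*v - 8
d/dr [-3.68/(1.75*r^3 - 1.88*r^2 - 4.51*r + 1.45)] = (19.32*r^2 - 13.8368*r - 16.5968)/(1.75*r^3 - 1.88*r^2 - 4.51*r + 1.45)^2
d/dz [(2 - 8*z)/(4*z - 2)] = 2/(2*z - 1)^2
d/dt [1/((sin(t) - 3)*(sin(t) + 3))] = -sin(2*t)/((sin(t) - 3)^2*(sin(t) + 3)^2)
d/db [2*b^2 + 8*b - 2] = 4*b + 8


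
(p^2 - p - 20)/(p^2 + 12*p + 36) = (p^2 - p - 20)/(p^2 + 12*p + 36)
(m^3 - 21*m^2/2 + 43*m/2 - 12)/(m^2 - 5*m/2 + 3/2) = m - 8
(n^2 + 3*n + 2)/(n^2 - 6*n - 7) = (n + 2)/(n - 7)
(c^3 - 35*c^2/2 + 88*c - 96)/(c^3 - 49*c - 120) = (c^2 - 19*c/2 + 12)/(c^2 + 8*c + 15)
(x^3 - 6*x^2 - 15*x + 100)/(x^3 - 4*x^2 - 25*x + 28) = (x^2 - 10*x + 25)/(x^2 - 8*x + 7)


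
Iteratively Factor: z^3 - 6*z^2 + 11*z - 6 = (z - 1)*(z^2 - 5*z + 6) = (z - 2)*(z - 1)*(z - 3)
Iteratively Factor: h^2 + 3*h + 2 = (h + 2)*(h + 1)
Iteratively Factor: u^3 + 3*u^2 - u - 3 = (u - 1)*(u^2 + 4*u + 3) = (u - 1)*(u + 1)*(u + 3)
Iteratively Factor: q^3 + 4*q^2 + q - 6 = (q + 2)*(q^2 + 2*q - 3) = (q - 1)*(q + 2)*(q + 3)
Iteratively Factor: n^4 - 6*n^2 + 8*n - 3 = (n - 1)*(n^3 + n^2 - 5*n + 3) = (n - 1)*(n + 3)*(n^2 - 2*n + 1) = (n - 1)^2*(n + 3)*(n - 1)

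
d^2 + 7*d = d*(d + 7)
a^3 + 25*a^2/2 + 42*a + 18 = (a + 1/2)*(a + 6)^2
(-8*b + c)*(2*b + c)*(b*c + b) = -16*b^3*c - 16*b^3 - 6*b^2*c^2 - 6*b^2*c + b*c^3 + b*c^2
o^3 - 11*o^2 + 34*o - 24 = (o - 6)*(o - 4)*(o - 1)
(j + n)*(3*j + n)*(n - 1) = 3*j^2*n - 3*j^2 + 4*j*n^2 - 4*j*n + n^3 - n^2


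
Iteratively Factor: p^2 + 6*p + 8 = (p + 4)*(p + 2)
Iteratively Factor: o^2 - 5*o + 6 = (o - 3)*(o - 2)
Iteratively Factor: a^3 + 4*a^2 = (a)*(a^2 + 4*a) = a*(a + 4)*(a)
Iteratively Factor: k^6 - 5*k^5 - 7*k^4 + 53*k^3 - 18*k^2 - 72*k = (k - 2)*(k^5 - 3*k^4 - 13*k^3 + 27*k^2 + 36*k) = (k - 2)*(k + 1)*(k^4 - 4*k^3 - 9*k^2 + 36*k) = (k - 3)*(k - 2)*(k + 1)*(k^3 - k^2 - 12*k) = (k - 4)*(k - 3)*(k - 2)*(k + 1)*(k^2 + 3*k) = k*(k - 4)*(k - 3)*(k - 2)*(k + 1)*(k + 3)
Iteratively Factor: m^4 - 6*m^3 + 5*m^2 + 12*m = (m - 4)*(m^3 - 2*m^2 - 3*m) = m*(m - 4)*(m^2 - 2*m - 3) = m*(m - 4)*(m + 1)*(m - 3)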